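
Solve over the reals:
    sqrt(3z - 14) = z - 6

Square both sides: 3z - 14 = (z - 6)^2.
Expand and rearrange: z^2 - 15z + 50 = 0.
Solving gives z = 10 or z = 5.
Check each candidate in the original equation:
  z = 10: sqrt(16) = 4, while z - 6 = 4 — valid.
  z = 5: sqrt(1) = 1, while z - 6 = -1 — extraneous.

z = 10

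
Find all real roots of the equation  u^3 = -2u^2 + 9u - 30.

u = -5

Rearrange: u^3 + 2u^2 - 9u + 30 = 0.
Possible rational roots are divisors of 30. Testing u = -5 gives 0, so (u + 5) is a factor.
Divide: u^3 + 2u^2 - 9u + 30 = (u + 5)(u^2 - 3u + 6).
The quadratic u^2 - 3u + 6 has discriminant -15 < 0, so no further real roots.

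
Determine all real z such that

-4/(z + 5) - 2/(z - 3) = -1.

z = -2.1231 or z = 6.1231

Multiply both sides by (z + 5)(z - 3):
-4(z - 3) - 2(z + 5) = -(z + 5)(z - 3).
Expand and collect terms: -z² + 4z + 13 = 0.
By the quadratic formula, z = (-4 ± √68) / -2, so z ≈ -2.1231 or z ≈ 6.1231.
Neither value makes a denominator zero (z ≠ -5, z ≠ 3), so both are valid.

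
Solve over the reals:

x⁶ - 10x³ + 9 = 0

x = 1 or x = 2.0801

Let u = x³. The equation becomes u² - 10u + 9 = 0.
Factor: (u - 1)(u - 9) = 0, so u = 1 or u = 9.
x³ = 1 gives x = 1.
x³ = 9 gives x = ∛(9) ≈ 2.0801.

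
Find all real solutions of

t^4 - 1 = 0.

Let u = t^2. The equation becomes u^2 - 1 = 0.
Factor: (u + 1)(u - 1) = 0, so u = -1 or u = 1.
t^2 = -1 < 0 has no real solution.
t^2 = 1 gives t = +/-1.

t = -1 or t = 1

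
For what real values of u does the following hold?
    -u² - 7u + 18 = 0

u = -9 or u = 2

Factor: -1(u + 9)(u - 2) = 0.
So u = -9 or u = 2.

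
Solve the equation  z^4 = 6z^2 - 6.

Let u = z^2. The equation becomes u^2 - 6u + 6 = 0.
By the quadratic formula, u = sqrt(3) + 3 or u = 3 - sqrt(3).
z^2 = sqrt(3) + 3 gives z = +/-sqrt(sqrt(3) + 3) ~= +/-2.1753.
z^2 = 3 - sqrt(3) gives z = +/-sqrt(3 - sqrt(3)) ~= +/-1.126.

z = -2.1753 or z = -1.126 or z = 1.126 or z = 2.1753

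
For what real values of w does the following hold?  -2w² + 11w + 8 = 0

Discriminant: (11)² − 4·(-2)·8 = 185.
Quadratic formula: w = (-11 ± √185) / (-4).
So w = 11/4 - √(185)/4 ≈ -0.6504 or w = 11/4 + √(185)/4 ≈ 6.1504.

w = -0.6504 or w = 6.1504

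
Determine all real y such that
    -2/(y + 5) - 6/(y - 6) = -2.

y = -4.2268 or y = 9.2268

Multiply both sides by (y + 5)(y - 6):
-2(y - 6) - 6(y + 5) = -2(y + 5)(y - 6).
Expand and collect terms: -2y^2 + 10y + 78 = 0.
By the quadratic formula, y = (-10 +/- sqrt(724)) / -4, so y ~= -4.2268 or y ~= 9.2268.
Neither value makes a denominator zero (y != -5, y != 6), so both are valid.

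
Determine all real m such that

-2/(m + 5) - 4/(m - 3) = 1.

Multiply both sides by (m + 5)(m - 3):
-2(m - 3) - 4(m + 5) = (m + 5)(m - 3).
Expand and collect terms: m² + 8m - 1 = 0.
By the quadratic formula, m = (-8 ± √68) / 2, so m ≈ 0.1231 or m ≈ -8.1231.
Neither value makes a denominator zero (m ≠ -5, m ≠ 3), so both are valid.

m = -8.1231 or m = 0.1231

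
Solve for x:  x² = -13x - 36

Bring every term to one side: x² + 13x + 36 = 0.
Factor: (x + 9)(x + 4) = 0.
So x = -9 or x = -4.

x = -9 or x = -4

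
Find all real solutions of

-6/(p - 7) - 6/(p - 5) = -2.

Multiply both sides by (p - 7)(p - 5):
-6(p - 5) - 6(p - 7) = -2(p - 7)(p - 5).
Expand and collect terms: -2p² + 36p - 142 = 0.
By the quadratic formula, p = (-36 ± √160) / -4, so p ≈ 5.8377 or p ≈ 12.1623.
Neither value makes a denominator zero (p ≠ 7, p ≠ 5), so both are valid.

p = 5.8377 or p = 12.1623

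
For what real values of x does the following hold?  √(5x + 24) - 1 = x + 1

x = 5

Isolate the radical: √(5x + 24) = x + 2.
Square both sides: 5x + 24 = (x + 2)².
Expand and rearrange: x² - x - 20 = 0.
Solving gives x = 5 or x = -4.
Check each candidate in the original equation:
  x = 5: √(49) = 7, while x + 2 = 7 — valid.
  x = -4: √(4) = 2, while x + 2 = -2 — extraneous.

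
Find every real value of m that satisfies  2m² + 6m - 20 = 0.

Factor: 2(m - 2)(m + 5) = 0.
So m = 2 or m = -5.

m = -5 or m = 2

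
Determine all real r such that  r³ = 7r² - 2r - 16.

r = -1.2749 or r = 2 or r = 6.2749

Rearrange: r³ - 7r² + 2r + 16 = 0.
Possible rational roots are divisors of 16. Testing r = 2 gives 0, so (r - 2) is a factor.
Divide: r³ - 7r² + 2r + 16 = (r - 2)(r² - 5r - 8).
Apply the quadratic formula to r² - 5r - 8 = 0: r = (5 ± √57)/2, i.e. r ≈ 6.2749 or r ≈ -1.2749.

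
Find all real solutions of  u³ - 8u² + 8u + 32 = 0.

Possible rational roots are divisors of 32. Testing u = 4 gives 0, so (u - 4) is a factor.
Divide: u³ - 8u² + 8u + 32 = (u - 4)(u² - 4u - 8).
Apply the quadratic formula to u² - 4u - 8 = 0: u = (4 ± √48)/2, i.e. u ≈ 5.4641 or u ≈ -1.4641.

u = -1.4641 or u = 4 or u = 5.4641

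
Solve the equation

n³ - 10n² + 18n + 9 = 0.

n = -0.4051 or n = 3 or n = 7.4051

Possible rational roots are divisors of 9. Testing n = 3 gives 0, so (n - 3) is a factor.
Divide: n³ - 10n² + 18n + 9 = (n - 3)(n² - 7n - 3).
Apply the quadratic formula to n² - 7n - 3 = 0: n = (7 ± √61)/2, i.e. n ≈ 7.4051 or n ≈ -0.4051.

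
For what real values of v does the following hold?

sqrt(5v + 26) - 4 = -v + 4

v = 2

Isolate the radical: sqrt(5v + 26) = -v + 8.
Square both sides: 5v + 26 = (-v + 8)^2.
Expand and rearrange: v^2 - 21v + 38 = 0.
Solving gives v = 19 or v = 2.
Check each candidate in the original equation:
  v = 19: sqrt(121) = 11, while -v + 8 = -11 — extraneous.
  v = 2: sqrt(36) = 6, while -v + 8 = 6 — valid.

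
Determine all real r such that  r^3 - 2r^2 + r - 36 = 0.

Possible rational roots are divisors of -36. Testing r = 4 gives 0, so (r - 4) is a factor.
Divide: r^3 - 2r^2 + r - 36 = (r - 4)(r^2 + 2r + 9).
The quadratic r^2 + 2r + 9 has discriminant -32 < 0, so no further real roots.

r = 4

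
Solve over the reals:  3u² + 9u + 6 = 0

Factor: 3(u + 1)(u + 2) = 0.
So u = -1 or u = -2.

u = -2 or u = -1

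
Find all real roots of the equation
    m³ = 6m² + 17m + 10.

m = -1.217 or m = -1 or m = 8.217

Rearrange: m³ - 6m² - 17m - 10 = 0.
Possible rational roots are divisors of -10. Testing m = -1 gives 0, so (m + 1) is a factor.
Divide: m³ - 6m² - 17m - 10 = (m + 1)(m² - 7m - 10).
Apply the quadratic formula to m² - 7m - 10 = 0: m = (7 ± √89)/2, i.e. m ≈ 8.217 or m ≈ -1.217.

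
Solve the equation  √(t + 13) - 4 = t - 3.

t = 3

Isolate the radical: √(t + 13) = t + 1.
Square both sides: t + 13 = (t + 1)².
Expand and rearrange: t² + t - 12 = 0.
Solving gives t = 3 or t = -4.
Check each candidate in the original equation:
  t = 3: √(16) = 4, while t + 1 = 4 — valid.
  t = -4: √(9) = 3, while t + 1 = -3 — extraneous.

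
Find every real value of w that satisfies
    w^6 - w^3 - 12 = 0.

w = -1.4422 or w = 1.5874

Let u = w^3. The equation becomes u^2 - u - 12 = 0.
Factor: (u - 4)(u + 3) = 0, so u = 4 or u = -3.
w^3 = 4 gives w = (4)^(1/3) ~= 1.5874.
w^3 = -3 gives w = -(3)^(1/3) ~= -1.4422.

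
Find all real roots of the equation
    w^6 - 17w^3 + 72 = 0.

w = 2 or w = 2.0801

Let u = w^3. The equation becomes u^2 - 17u + 72 = 0.
Factor: (u - 8)(u - 9) = 0, so u = 8 or u = 9.
w^3 = 8 gives w = 2.
w^3 = 9 gives w = (9)^(1/3) ~= 2.0801.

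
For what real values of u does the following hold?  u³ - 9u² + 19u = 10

u = 0.8074 or u = 2 or u = 6.1926

Rearrange: u³ - 9u² + 19u - 10 = 0.
Possible rational roots are divisors of -10. Testing u = 2 gives 0, so (u - 2) is a factor.
Divide: u³ - 9u² + 19u - 10 = (u - 2)(u² - 7u + 5).
Apply the quadratic formula to u² - 7u + 5 = 0: u = (7 ± √29)/2, i.e. u ≈ 6.1926 or u ≈ 0.8074.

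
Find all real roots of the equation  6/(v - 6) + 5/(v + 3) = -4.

Multiply both sides by (v - 6)(v + 3):
6(v + 3) + 5(v - 6) = -4(v - 6)(v + 3).
Expand and collect terms: -4v^2 + v + 84 = 0.
By the quadratic formula, v = (-1 +/- sqrt(1345)) / -8, so v ~= -4.4593 or v ~= 4.7093.
Neither value makes a denominator zero (v != 6, v != -3), so both are valid.

v = -4.4593 or v = 4.7093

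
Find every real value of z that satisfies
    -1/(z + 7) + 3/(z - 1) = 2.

Multiply both sides by (z + 7)(z - 1):
-(z - 1) + 3(z + 7) = 2(z + 7)(z - 1).
Expand and collect terms: 2z² + 10z - 36 = 0.
By the quadratic formula, z = (-10 ± √388) / 4, so z ≈ 2.4244 or z ≈ -7.4244.
Neither value makes a denominator zero (z ≠ -7, z ≠ 1), so both are valid.

z = -7.4244 or z = 2.4244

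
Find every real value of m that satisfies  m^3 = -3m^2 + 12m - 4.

Rearrange: m^3 + 3m^2 - 12m + 4 = 0.
Possible rational roots are divisors of 4. Testing m = 2 gives 0, so (m - 2) is a factor.
Divide: m^3 + 3m^2 - 12m + 4 = (m - 2)(m^2 + 5m - 2).
Apply the quadratic formula to m^2 + 5m - 2 = 0: m = (-5 +/- sqrt(33))/2, i.e. m ~= 0.3723 or m ~= -5.3723.

m = -5.3723 or m = 0.3723 or m = 2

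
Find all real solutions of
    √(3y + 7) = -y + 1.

y = -1

Square both sides: 3y + 7 = (-y + 1)².
Expand and rearrange: y² - 5y - 6 = 0.
Solving gives y = 6 or y = -1.
Check each candidate in the original equation:
  y = 6: √(25) = 5, while -y + 1 = -5 — extraneous.
  y = -1: √(4) = 2, while -y + 1 = 2 — valid.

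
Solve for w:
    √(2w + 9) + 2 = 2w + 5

w = 0

Isolate the radical: √(2w + 9) = 2w + 3.
Square both sides: 2w + 9 = (2w + 3)².
Expand and rearrange: 4w² + 10w = 0.
Solving gives w = 0 or w = -2.5.
Check each candidate in the original equation:
  w = 0: √(9) = 3, while 2w + 3 = 3 — valid.
  w = -2.5: √(4) = 2, while 2w + 3 = -2 — extraneous.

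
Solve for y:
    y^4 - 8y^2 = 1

y = -2.8501 or y = 2.8501

Let u = y^2. The equation becomes u^2 - 8u - 1 = 0.
By the quadratic formula, u = 4 + sqrt(17) or u = 4 - sqrt(17).
y^2 = 4 + sqrt(17) gives y = +/-sqrt(4 + sqrt(17)) ~= +/-2.8501.
y^2 = 4 - sqrt(17) < 0 has no real solution.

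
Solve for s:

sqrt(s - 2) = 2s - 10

s = 6

Square both sides: s - 2 = (2s - 10)^2.
Expand and rearrange: 4s^2 - 41s + 102 = 0.
Solving gives s = 6 or s = 4.25.
Check each candidate in the original equation:
  s = 6: sqrt(4) = 2, while 2s - 10 = 2 — valid.
  s = 4.25: sqrt(2.25) = 1.5, while 2s - 10 = -1.5 — extraneous.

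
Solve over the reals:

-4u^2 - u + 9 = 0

u = -1.6302 or u = 1.3802

Discriminant: (-1)^2 - 4*(-4)*9 = 145.
Quadratic formula: u = (1 +/- sqrt(145)) / (-8).
So u = -sqrt(145)/8 - 1/8 ~= -1.6302 or u = -1/8 + sqrt(145)/8 ~= 1.3802.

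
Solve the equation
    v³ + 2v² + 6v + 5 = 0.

Possible rational roots are divisors of 5. Testing v = -1 gives 0, so (v + 1) is a factor.
Divide: v³ + 2v² + 6v + 5 = (v + 1)(v² + v + 5).
The quadratic v² + v + 5 has discriminant -19 < 0, so no further real roots.

v = -1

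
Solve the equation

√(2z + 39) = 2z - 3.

z = 5

Square both sides: 2z + 39 = (2z - 3)².
Expand and rearrange: 4z² - 14z - 30 = 0.
Solving gives z = 5 or z = -1.5.
Check each candidate in the original equation:
  z = 5: √(49) = 7, while 2z - 3 = 7 — valid.
  z = -1.5: √(36) = 6, while 2z - 3 = -6 — extraneous.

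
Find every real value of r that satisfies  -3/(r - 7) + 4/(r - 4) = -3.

r = 2.9296 or r = 7.737

Multiply both sides by (r - 7)(r - 4):
-3(r - 4) + 4(r - 7) = -3(r - 7)(r - 4).
Expand and collect terms: -3r^2 + 32r - 68 = 0.
By the quadratic formula, r = (-32 +/- sqrt(208)) / -6, so r ~= 2.9296 or r ~= 7.737.
Neither value makes a denominator zero (r != 7, r != 4), so both are valid.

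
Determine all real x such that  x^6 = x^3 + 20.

x = -1.5874 or x = 1.71

Let u = x^3. The equation becomes u^2 - u - 20 = 0.
Factor: (u - 5)(u + 4) = 0, so u = 5 or u = -4.
x^3 = 5 gives x = (5)^(1/3) ~= 1.71.
x^3 = -4 gives x = -(4)^(1/3) ~= -1.5874.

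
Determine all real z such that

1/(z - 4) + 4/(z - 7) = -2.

Multiply both sides by (z - 4)(z - 7):
(z - 7) + 4(z - 4) = -2(z - 4)(z - 7).
Expand and collect terms: -2z² + 17z - 33 = 0.
Factor or apply the quadratic formula: z = 3 or z = 5.5.
Neither value makes a denominator zero (z ≠ 4, z ≠ 7), so both are valid.

z = 3 or z = 5.5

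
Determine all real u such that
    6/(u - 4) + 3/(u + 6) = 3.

u = -5.1789 or u = 6.1789

Multiply both sides by (u - 4)(u + 6):
6(u + 6) + 3(u - 4) = 3(u - 4)(u + 6).
Expand and collect terms: 3u^2 - 3u - 96 = 0.
By the quadratic formula, u = (3 +/- sqrt(1161)) / 6, so u ~= 6.1789 or u ~= -5.1789.
Neither value makes a denominator zero (u != 4, u != -6), so both are valid.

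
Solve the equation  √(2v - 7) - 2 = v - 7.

Isolate the radical: √(2v - 7) = v - 5.
Square both sides: 2v - 7 = (v - 5)².
Expand and rearrange: v² - 12v + 32 = 0.
Solving gives v = 8 or v = 4.
Check each candidate in the original equation:
  v = 8: √(9) = 3, while v - 5 = 3 — valid.
  v = 4: √(1) = 1, while v - 5 = -1 — extraneous.

v = 8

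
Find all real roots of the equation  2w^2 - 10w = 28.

Bring every term to one side: 2w^2 - 10w - 28 = 0.
Factor: 2(w + 2)(w - 7) = 0.
So w = -2 or w = 7.

w = -2 or w = 7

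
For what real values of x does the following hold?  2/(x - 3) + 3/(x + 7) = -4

Multiply both sides by (x - 3)(x + 7):
2(x + 7) + 3(x - 3) = -4(x - 3)(x + 7).
Expand and collect terms: -4x² - 21x + 79 = 0.
By the quadratic formula, x = (21 ± √1705) / -8, so x ≈ -7.7865 or x ≈ 2.5365.
Neither value makes a denominator zero (x ≠ 3, x ≠ -7), so both are valid.

x = -7.7865 or x = 2.5365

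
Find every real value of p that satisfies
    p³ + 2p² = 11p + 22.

Rearrange: p³ + 2p² - 11p - 22 = 0.
Possible rational roots are divisors of -22. Testing p = -2 gives 0, so (p + 2) is a factor.
Divide: p³ + 2p² - 11p - 22 = (p + 2)(p² - 11).
Apply the quadratic formula to p² - 11 = 0: p = (0 ± √44)/2, i.e. p ≈ 3.3166 or p ≈ -3.3166.

p = -3.3166 or p = -2 or p = 3.3166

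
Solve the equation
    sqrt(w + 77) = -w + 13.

w = 4

Square both sides: w + 77 = (-w + 13)^2.
Expand and rearrange: w^2 - 27w + 92 = 0.
Solving gives w = 23 or w = 4.
Check each candidate in the original equation:
  w = 23: sqrt(100) = 10, while -w + 13 = -10 — extraneous.
  w = 4: sqrt(81) = 9, while -w + 13 = 9 — valid.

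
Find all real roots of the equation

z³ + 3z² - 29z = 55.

z = -6.2361 or z = -1.7639 or z = 5

Rearrange: z³ + 3z² - 29z - 55 = 0.
Possible rational roots are divisors of -55. Testing z = 5 gives 0, so (z - 5) is a factor.
Divide: z³ + 3z² - 29z - 55 = (z - 5)(z² + 8z + 11).
Apply the quadratic formula to z² + 8z + 11 = 0: z = (-8 ± √20)/2, i.e. z ≈ -1.7639 or z ≈ -6.2361.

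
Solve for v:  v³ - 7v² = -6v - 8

Rearrange: v³ - 7v² + 6v + 8 = 0.
Possible rational roots are divisors of 8. Testing v = 2 gives 0, so (v - 2) is a factor.
Divide: v³ - 7v² + 6v + 8 = (v - 2)(v² - 5v - 4).
Apply the quadratic formula to v² - 5v - 4 = 0: v = (5 ± √41)/2, i.e. v ≈ 5.7016 or v ≈ -0.7016.

v = -0.7016 or v = 2 or v = 5.7016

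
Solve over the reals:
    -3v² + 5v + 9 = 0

v = -1.0888 or v = 2.7554

Discriminant: (5)² − 4·(-3)·9 = 133.
Quadratic formula: v = (-5 ± √133) / (-6).
So v = 5/6 - √(133)/6 ≈ -1.0888 or v = 5/6 + √(133)/6 ≈ 2.7554.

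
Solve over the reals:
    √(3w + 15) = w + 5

Square both sides: 3w + 15 = (w + 5)².
Expand and rearrange: w² + 7w + 10 = 0.
Solving gives w = -2 or w = -5.
Check each candidate in the original equation:
  w = -2: √(9) = 3, while w + 5 = 3 — valid.
  w = -5: √(0) = 0, while w + 5 = 0 — valid.

w = -5 or w = -2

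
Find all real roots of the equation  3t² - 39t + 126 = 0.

t = 6 or t = 7

Factor: 3(t - 7)(t - 6) = 0.
So t = 7 or t = 6.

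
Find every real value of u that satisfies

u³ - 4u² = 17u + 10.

Rearrange: u³ - 4u² - 17u - 10 = 0.
Possible rational roots are divisors of -10. Testing u = -2 gives 0, so (u + 2) is a factor.
Divide: u³ - 4u² - 17u - 10 = (u + 2)(u² - 6u - 5).
Apply the quadratic formula to u² - 6u - 5 = 0: u = (6 ± √56)/2, i.e. u ≈ 6.7417 or u ≈ -0.7417.

u = -2 or u = -0.7417 or u = 6.7417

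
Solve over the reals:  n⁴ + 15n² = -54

Let u = n². The equation becomes u² + 15u + 54 = 0.
Factor: (u + 6)(u + 9) = 0, so u = -6 or u = -9.
n² = -6 < 0 has no real solution.
n² = -9 < 0 has no real solution.

No real solutions.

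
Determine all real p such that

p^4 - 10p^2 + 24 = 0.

p = -2.4495 or p = -2 or p = 2 or p = 2.4495

Let u = p^2. The equation becomes u^2 - 10u + 24 = 0.
Factor: (u - 6)(u - 4) = 0, so u = 6 or u = 4.
p^2 = 6 gives p = +/-sqrt(6) ~= +/-2.4495.
p^2 = 4 gives p = +/-2.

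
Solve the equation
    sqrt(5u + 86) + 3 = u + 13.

u = -1

Isolate the radical: sqrt(5u + 86) = u + 10.
Square both sides: 5u + 86 = (u + 10)^2.
Expand and rearrange: u^2 + 15u + 14 = 0.
Solving gives u = -1 or u = -14.
Check each candidate in the original equation:
  u = -1: sqrt(81) = 9, while u + 10 = 9 — valid.
  u = -14: sqrt(16) = 4, while u + 10 = -4 — extraneous.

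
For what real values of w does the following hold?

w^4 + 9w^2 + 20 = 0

No real solutions.

Let u = w^2. The equation becomes u^2 + 9u + 20 = 0.
Factor: (u + 4)(u + 5) = 0, so u = -4 or u = -5.
w^2 = -4 < 0 has no real solution.
w^2 = -5 < 0 has no real solution.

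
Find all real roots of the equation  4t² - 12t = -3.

Rearrange to standard form: 4t² - 12t + 3 = 0.
Discriminant: (-12)² − 4·4·3 = 96.
Quadratic formula: t = (12 ± √96) / 8.
So t = √(6)/2 + 3/2 ≈ 2.7247 or t = 3/2 - √(6)/2 ≈ 0.2753.

t = 0.2753 or t = 2.7247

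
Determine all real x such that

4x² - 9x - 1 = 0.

x = -0.1061 or x = 2.3561

Discriminant: (-9)² − 4·4·(-1) = 97.
Quadratic formula: x = (9 ± √97) / 8.
So x = 9/8 + √(97)/8 ≈ 2.3561 or x = 9/8 - √(97)/8 ≈ -0.1061.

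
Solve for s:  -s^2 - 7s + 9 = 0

Discriminant: (-7)^2 - 4*(-1)*9 = 85.
Quadratic formula: s = (7 +/- sqrt(85)) / (-2).
So s = -sqrt(85)/2 - 7/2 ~= -8.1098 or s = -7/2 + sqrt(85)/2 ~= 1.1098.

s = -8.1098 or s = 1.1098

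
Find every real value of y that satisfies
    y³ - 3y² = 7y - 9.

y = -2.1623 or y = 1 or y = 4.1623

Rearrange: y³ - 3y² - 7y + 9 = 0.
Possible rational roots are divisors of 9. Testing y = 1 gives 0, so (y - 1) is a factor.
Divide: y³ - 3y² - 7y + 9 = (y - 1)(y² - 2y - 9).
Apply the quadratic formula to y² - 2y - 9 = 0: y = (2 ± √40)/2, i.e. y ≈ 4.1623 or y ≈ -2.1623.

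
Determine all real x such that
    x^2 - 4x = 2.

Rearrange to standard form: x^2 - 4x - 2 = 0.
Discriminant: (-4)^2 - 4*1*(-2) = 24.
Quadratic formula: x = (4 +/- sqrt(24)) / 2.
So x = 2 + sqrt(6) ~= 4.4495 or x = 2 - sqrt(6) ~= -0.4495.

x = -0.4495 or x = 4.4495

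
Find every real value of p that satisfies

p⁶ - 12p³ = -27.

Let u = p³. The equation becomes u² - 12u + 27 = 0.
Factor: (u - 9)(u - 3) = 0, so u = 9 or u = 3.
p³ = 9 gives p = ∛(9) ≈ 2.0801.
p³ = 3 gives p = ∛(3) ≈ 1.4422.

p = 1.4422 or p = 2.0801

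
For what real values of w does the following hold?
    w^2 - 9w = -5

Rearrange to standard form: w^2 - 9w + 5 = 0.
Discriminant: (-9)^2 - 4*1*5 = 61.
Quadratic formula: w = (9 +/- sqrt(61)) / 2.
So w = sqrt(61)/2 + 9/2 ~= 8.4051 or w = 9/2 - sqrt(61)/2 ~= 0.5949.

w = 0.5949 or w = 8.4051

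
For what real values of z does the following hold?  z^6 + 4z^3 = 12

z = -1.8171 or z = 1.2599

Let u = z^3. The equation becomes u^2 + 4u - 12 = 0.
Factor: (u + 6)(u - 2) = 0, so u = -6 or u = 2.
z^3 = -6 gives z = -(6)^(1/3) ~= -1.8171.
z^3 = 2 gives z = (2)^(1/3) ~= 1.2599.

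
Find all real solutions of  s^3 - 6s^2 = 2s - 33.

s = -2.1401 or s = 3 or s = 5.1401

Rearrange: s^3 - 6s^2 - 2s + 33 = 0.
Possible rational roots are divisors of 33. Testing s = 3 gives 0, so (s - 3) is a factor.
Divide: s^3 - 6s^2 - 2s + 33 = (s - 3)(s^2 - 3s - 11).
Apply the quadratic formula to s^2 - 3s - 11 = 0: s = (3 +/- sqrt(53))/2, i.e. s ~= 5.1401 or s ~= -2.1401.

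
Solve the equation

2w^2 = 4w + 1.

w = -0.2247 or w = 2.2247

Rearrange to standard form: 2w^2 - 4w - 1 = 0.
Discriminant: (-4)^2 - 4*2*(-1) = 24.
Quadratic formula: w = (4 +/- sqrt(24)) / 4.
So w = 1 + sqrt(6)/2 ~= 2.2247 or w = 1 - sqrt(6)/2 ~= -0.2247.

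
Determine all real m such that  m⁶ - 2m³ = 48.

Let u = m³. The equation becomes u² - 2u - 48 = 0.
Factor: (u - 8)(u + 6) = 0, so u = 8 or u = -6.
m³ = 8 gives m = 2.
m³ = -6 gives m = -∛(6) ≈ -1.8171.

m = -1.8171 or m = 2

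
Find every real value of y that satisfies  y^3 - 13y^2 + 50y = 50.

y = 1.5505 or y = 5 or y = 6.4495

Rearrange: y^3 - 13y^2 + 50y - 50 = 0.
Possible rational roots are divisors of -50. Testing y = 5 gives 0, so (y - 5) is a factor.
Divide: y^3 - 13y^2 + 50y - 50 = (y - 5)(y^2 - 8y + 10).
Apply the quadratic formula to y^2 - 8y + 10 = 0: y = (8 +/- sqrt(24))/2, i.e. y ~= 6.4495 or y ~= 1.5505.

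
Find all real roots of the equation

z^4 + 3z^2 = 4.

z = -1 or z = 1

Let u = z^2. The equation becomes u^2 + 3u - 4 = 0.
Factor: (u - 1)(u + 4) = 0, so u = 1 or u = -4.
z^2 = 1 gives z = +/-1.
z^2 = -4 < 0 has no real solution.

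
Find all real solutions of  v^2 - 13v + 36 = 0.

v = 4 or v = 9

Factor: (v - 4)(v - 9) = 0.
So v = 4 or v = 9.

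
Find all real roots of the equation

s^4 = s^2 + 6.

s = -1.7321 or s = 1.7321

Let u = s^2. The equation becomes u^2 - u - 6 = 0.
Factor: (u + 2)(u - 3) = 0, so u = -2 or u = 3.
s^2 = -2 < 0 has no real solution.
s^2 = 3 gives s = +/-sqrt(3) ~= +/-1.7321.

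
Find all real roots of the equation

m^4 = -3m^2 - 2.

Let u = m^2. The equation becomes u^2 + 3u + 2 = 0.
Factor: (u + 1)(u + 2) = 0, so u = -1 or u = -2.
m^2 = -1 < 0 has no real solution.
m^2 = -2 < 0 has no real solution.

No real solutions.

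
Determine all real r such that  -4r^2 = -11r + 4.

r = 0.4313 or r = 2.3187

Rearrange to standard form: -4r^2 + 11r - 4 = 0.
Discriminant: (11)^2 - 4*(-4)*(-4) = 57.
Quadratic formula: r = (-11 +/- sqrt(57)) / (-8).
So r = 11/8 - sqrt(57)/8 ~= 0.4313 or r = sqrt(57)/8 + 11/8 ~= 2.3187.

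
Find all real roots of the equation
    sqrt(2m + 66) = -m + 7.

m = -1

Square both sides: 2m + 66 = (-m + 7)^2.
Expand and rearrange: m^2 - 16m - 17 = 0.
Solving gives m = 17 or m = -1.
Check each candidate in the original equation:
  m = 17: sqrt(100) = 10, while -m + 7 = -10 — extraneous.
  m = -1: sqrt(64) = 8, while -m + 7 = 8 — valid.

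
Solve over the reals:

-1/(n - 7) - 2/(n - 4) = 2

Multiply both sides by (n - 7)(n - 4):
-(n - 4) - 2(n - 7) = 2(n - 7)(n - 4).
Expand and collect terms: 2n^2 - 19n + 38 = 0.
By the quadratic formula, n = (19 +/- sqrt(57)) / 4, so n ~= 6.6375 or n ~= 2.8625.
Neither value makes a denominator zero (n != 7, n != 4), so both are valid.

n = 2.8625 or n = 6.6375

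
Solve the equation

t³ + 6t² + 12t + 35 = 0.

Possible rational roots are divisors of 35. Testing t = -5 gives 0, so (t + 5) is a factor.
Divide: t³ + 6t² + 12t + 35 = (t + 5)(t² + t + 7).
The quadratic t² + t + 7 has discriminant -27 < 0, so no further real roots.

t = -5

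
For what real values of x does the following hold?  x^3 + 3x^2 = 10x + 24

Rearrange: x^3 + 3x^2 - 10x - 24 = 0.
Possible rational roots are divisors of -24. Testing x = 3 gives 0, so (x - 3) is a factor.
Divide: x^3 + 3x^2 - 10x - 24 = (x - 3)(x^2 + 6x + 8).
Factor the quadratic: x = -2 or x = -4.

x = -4 or x = -2 or x = 3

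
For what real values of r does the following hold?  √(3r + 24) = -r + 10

Square both sides: 3r + 24 = (-r + 10)².
Expand and rearrange: r² - 23r + 76 = 0.
Solving gives r = 19 or r = 4.
Check each candidate in the original equation:
  r = 19: √(81) = 9, while -r + 10 = -9 — extraneous.
  r = 4: √(36) = 6, while -r + 10 = 6 — valid.

r = 4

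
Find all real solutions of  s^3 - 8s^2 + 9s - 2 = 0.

s = 0.2984 or s = 1 or s = 6.7016

Possible rational roots are divisors of -2. Testing s = 1 gives 0, so (s - 1) is a factor.
Divide: s^3 - 8s^2 + 9s - 2 = (s - 1)(s^2 - 7s + 2).
Apply the quadratic formula to s^2 - 7s + 2 = 0: s = (7 +/- sqrt(41))/2, i.e. s ~= 6.7016 or s ~= 0.2984.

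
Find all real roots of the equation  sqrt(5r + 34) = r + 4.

Square both sides: 5r + 34 = (r + 4)^2.
Expand and rearrange: r^2 + 3r - 18 = 0.
Solving gives r = 3 or r = -6.
Check each candidate in the original equation:
  r = 3: sqrt(49) = 7, while r + 4 = 7 — valid.
  r = -6: sqrt(4) = 2, while r + 4 = -2 — extraneous.

r = 3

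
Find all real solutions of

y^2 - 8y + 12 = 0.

Factor: (y - 2)(y - 6) = 0.
So y = 2 or y = 6.

y = 2 or y = 6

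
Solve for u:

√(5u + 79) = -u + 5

Square both sides: 5u + 79 = (-u + 5)².
Expand and rearrange: u² - 15u - 54 = 0.
Solving gives u = 18 or u = -3.
Check each candidate in the original equation:
  u = 18: √(169) = 13, while -u + 5 = -13 — extraneous.
  u = -3: √(64) = 8, while -u + 5 = 8 — valid.

u = -3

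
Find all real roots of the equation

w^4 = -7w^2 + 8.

w = -1 or w = 1

Let u = w^2. The equation becomes u^2 + 7u - 8 = 0.
Factor: (u + 8)(u - 1) = 0, so u = -8 or u = 1.
w^2 = -8 < 0 has no real solution.
w^2 = 1 gives w = +/-1.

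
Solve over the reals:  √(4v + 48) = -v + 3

Square both sides: 4v + 48 = (-v + 3)².
Expand and rearrange: v² - 10v - 39 = 0.
Solving gives v = 13 or v = -3.
Check each candidate in the original equation:
  v = 13: √(100) = 10, while -v + 3 = -10 — extraneous.
  v = -3: √(36) = 6, while -v + 3 = 6 — valid.

v = -3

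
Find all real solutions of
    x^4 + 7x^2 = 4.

Let u = x^2. The equation becomes u^2 + 7u - 4 = 0.
By the quadratic formula, u = -7/2 + sqrt(65)/2 or u = -sqrt(65)/2 - 7/2.
x^2 = -7/2 + sqrt(65)/2 gives x = +/-sqrt(-7/2 + sqrt(65)/2) ~= +/-0.7288.
x^2 = -sqrt(65)/2 - 7/2 < 0 has no real solution.

x = -0.7288 or x = 0.7288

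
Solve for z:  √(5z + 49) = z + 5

Square both sides: 5z + 49 = (z + 5)².
Expand and rearrange: z² + 5z - 24 = 0.
Solving gives z = 3 or z = -8.
Check each candidate in the original equation:
  z = 3: √(64) = 8, while z + 5 = 8 — valid.
  z = -8: √(9) = 3, while z + 5 = -3 — extraneous.

z = 3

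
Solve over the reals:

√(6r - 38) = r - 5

r = 7 or r = 9

Square both sides: 6r - 38 = (r - 5)².
Expand and rearrange: r² - 16r + 63 = 0.
Solving gives r = 9 or r = 7.
Check each candidate in the original equation:
  r = 9: √(16) = 4, while r - 5 = 4 — valid.
  r = 7: √(4) = 2, while r - 5 = 2 — valid.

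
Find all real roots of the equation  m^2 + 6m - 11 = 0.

Discriminant: (6)^2 - 4*1*(-11) = 80.
Quadratic formula: m = (-6 +/- sqrt(80)) / 2.
So m = -3 + 2*sqrt(5) ~= 1.4721 or m = -2*sqrt(5) - 3 ~= -7.4721.

m = -7.4721 or m = 1.4721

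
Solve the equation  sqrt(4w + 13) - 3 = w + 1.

Isolate the radical: sqrt(4w + 13) = w + 4.
Square both sides: 4w + 13 = (w + 4)^2.
Expand and rearrange: w^2 + 4w + 3 = 0.
Solving gives w = -1 or w = -3.
Check each candidate in the original equation:
  w = -1: sqrt(9) = 3, while w + 4 = 3 — valid.
  w = -3: sqrt(1) = 1, while w + 4 = 1 — valid.

w = -3 or w = -1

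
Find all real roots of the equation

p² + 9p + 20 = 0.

Factor: (p + 4)(p + 5) = 0.
So p = -4 or p = -5.

p = -5 or p = -4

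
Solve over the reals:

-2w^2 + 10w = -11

Rearrange to standard form: -2w^2 + 10w + 11 = 0.
Discriminant: (10)^2 - 4*(-2)*11 = 188.
Quadratic formula: w = (-10 +/- sqrt(188)) / (-4).
So w = 5/2 - sqrt(47)/2 ~= -0.9278 or w = 5/2 + sqrt(47)/2 ~= 5.9278.

w = -0.9278 or w = 5.9278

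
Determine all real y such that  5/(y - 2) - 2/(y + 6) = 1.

y = -7.3007 or y = 6.3007

Multiply both sides by (y - 2)(y + 6):
5(y + 6) - 2(y - 2) = (y - 2)(y + 6).
Expand and collect terms: y^2 + y - 46 = 0.
By the quadratic formula, y = (-1 +/- sqrt(185)) / 2, so y ~= 6.3007 or y ~= -7.3007.
Neither value makes a denominator zero (y != 2, y != -6), so both are valid.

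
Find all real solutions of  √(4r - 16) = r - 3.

r = 5

Square both sides: 4r - 16 = (r - 3)².
Expand and rearrange: r² - 10r + 25 = 0.
This gives the repeated root r = 5.
Check in the original equation:
  r = 5: √(4) = 2, while r - 3 = 2 — valid.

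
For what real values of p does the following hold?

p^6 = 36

p = -1.8171 or p = 1.8171

Let u = p^3. The equation becomes u^2 - 36 = 0.
Factor: (u + 6)(u - 6) = 0, so u = -6 or u = 6.
p^3 = -6 gives p = -(6)^(1/3) ~= -1.8171.
p^3 = 6 gives p = (6)^(1/3) ~= 1.8171.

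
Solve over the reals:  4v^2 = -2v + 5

Rearrange to standard form: 4v^2 + 2v - 5 = 0.
Discriminant: (2)^2 - 4*4*(-5) = 84.
Quadratic formula: v = (-2 +/- sqrt(84)) / 8.
So v = -1/4 + sqrt(21)/4 ~= 0.8956 or v = -sqrt(21)/4 - 1/4 ~= -1.3956.

v = -1.3956 or v = 0.8956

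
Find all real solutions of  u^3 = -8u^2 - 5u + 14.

Rearrange: u^3 + 8u^2 + 5u - 14 = 0.
Possible rational roots are divisors of -14. Testing u = -2 gives 0, so (u + 2) is a factor.
Divide: u^3 + 8u^2 + 5u - 14 = (u + 2)(u^2 + 6u - 7).
Factor the quadratic: u = 1 or u = -7.

u = -7 or u = -2 or u = 1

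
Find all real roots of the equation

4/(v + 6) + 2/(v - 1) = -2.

v = -8.2426 or v = 0.2426

Multiply both sides by (v + 6)(v - 1):
4(v - 1) + 2(v + 6) = -2(v + 6)(v - 1).
Expand and collect terms: -2v^2 - 16v + 4 = 0.
By the quadratic formula, v = (16 +/- sqrt(288)) / -4, so v ~= -8.2426 or v ~= 0.2426.
Neither value makes a denominator zero (v != -6, v != 1), so both are valid.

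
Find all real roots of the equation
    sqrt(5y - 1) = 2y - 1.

y = 2

Square both sides: 5y - 1 = (2y - 1)^2.
Expand and rearrange: 4y^2 - 9y + 2 = 0.
Solving gives y = 2 or y = 0.25.
Check each candidate in the original equation:
  y = 2: sqrt(9) = 3, while 2y - 1 = 3 — valid.
  y = 0.25: sqrt(0.25) = 0.5, while 2y - 1 = -0.5 — extraneous.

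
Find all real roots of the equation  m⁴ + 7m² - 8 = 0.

Let u = m². The equation becomes u² + 7u - 8 = 0.
Factor: (u - 1)(u + 8) = 0, so u = 1 or u = -8.
m² = 1 gives m = ±1.
m² = -8 < 0 has no real solution.

m = -1 or m = 1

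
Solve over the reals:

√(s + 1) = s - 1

Square both sides: s + 1 = (s - 1)².
Expand and rearrange: s² - 3s = 0.
Solving gives s = 3 or s = 0.
Check each candidate in the original equation:
  s = 3: √(4) = 2, while s - 1 = 2 — valid.
  s = 0: √(1) = 1, while s - 1 = -1 — extraneous.

s = 3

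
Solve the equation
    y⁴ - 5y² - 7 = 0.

y = -2.4779 or y = 2.4779

Let u = y². The equation becomes u² - 5u - 7 = 0.
By the quadratic formula, u = 5/2 + √(53)/2 or u = 5/2 - √(53)/2.
y² = 5/2 + √(53)/2 gives y = ±√(5/2 + √(53)/2) ≈ ±2.4779.
y² = 5/2 - √(53)/2 < 0 has no real solution.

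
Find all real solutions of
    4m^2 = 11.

m = -1.6583 or m = 1.6583

Rearrange to standard form: 4m^2 - 11 = 0.
Discriminant: (0)^2 - 4*4*(-11) = 176.
Quadratic formula: m = (0 +/- sqrt(176)) / 8.
So m = sqrt(11)/2 ~= 1.6583 or m = -sqrt(11)/2 ~= -1.6583.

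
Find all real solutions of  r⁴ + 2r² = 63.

r = -2.6458 or r = 2.6458

Let u = r². The equation becomes u² + 2u - 63 = 0.
Factor: (u - 7)(u + 9) = 0, so u = 7 or u = -9.
r² = 7 gives r = ±√(7) ≈ ±2.6458.
r² = -9 < 0 has no real solution.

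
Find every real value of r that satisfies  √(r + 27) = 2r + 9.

Square both sides: r + 27 = (2r + 9)².
Expand and rearrange: 4r² + 35r + 54 = 0.
Solving gives r = -2 or r = -6.75.
Check each candidate in the original equation:
  r = -2: √(25) = 5, while 2r + 9 = 5 — valid.
  r = -6.75: √(20.25) = 4.5, while 2r + 9 = -4.5 — extraneous.

r = -2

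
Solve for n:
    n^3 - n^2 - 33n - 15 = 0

Possible rational roots are divisors of -15. Testing n = -5 gives 0, so (n + 5) is a factor.
Divide: n^3 - n^2 - 33n - 15 = (n + 5)(n^2 - 6n - 3).
Apply the quadratic formula to n^2 - 6n - 3 = 0: n = (6 +/- sqrt(48))/2, i.e. n ~= 6.4641 or n ~= -0.4641.

n = -5 or n = -0.4641 or n = 6.4641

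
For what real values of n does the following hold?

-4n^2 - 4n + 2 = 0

n = -1.366 or n = 0.366

Discriminant: (-4)^2 - 4*(-4)*2 = 48.
Quadratic formula: n = (4 +/- sqrt(48)) / (-8).
So n = -sqrt(3)/2 - 1/2 ~= -1.366 or n = -1/2 + sqrt(3)/2 ~= 0.366.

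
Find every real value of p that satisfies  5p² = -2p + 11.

Rearrange to standard form: 5p² + 2p - 11 = 0.
Discriminant: (2)² − 4·5·(-11) = 224.
Quadratic formula: p = (-2 ± √224) / 10.
So p = -1/5 + 2·√(14)/5 ≈ 1.2967 or p = -2·√(14)/5 - 1/5 ≈ -1.6967.

p = -1.6967 or p = 1.2967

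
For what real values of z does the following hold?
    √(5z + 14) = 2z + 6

Square both sides: 5z + 14 = (2z + 6)².
Expand and rearrange: 4z² + 19z + 22 = 0.
Solving gives z = -2 or z = -2.75.
Check each candidate in the original equation:
  z = -2: √(4) = 2, while 2z + 6 = 2 — valid.
  z = -2.75: √(0.25) = 0.5, while 2z + 6 = 0.5 — valid.

z = -2.75 or z = -2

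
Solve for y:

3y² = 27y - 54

Bring every term to one side: 3y² - 27y + 54 = 0.
Factor: 3(y - 6)(y - 3) = 0.
So y = 6 or y = 3.

y = 3 or y = 6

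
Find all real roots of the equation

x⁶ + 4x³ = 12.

Let u = x³. The equation becomes u² + 4u - 12 = 0.
Factor: (u - 2)(u + 6) = 0, so u = 2 or u = -6.
x³ = 2 gives x = ∛(2) ≈ 1.2599.
x³ = -6 gives x = -∛(6) ≈ -1.8171.

x = -1.8171 or x = 1.2599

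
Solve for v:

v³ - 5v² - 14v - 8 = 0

v = -1.1231 or v = -1 or v = 7.1231

Possible rational roots are divisors of -8. Testing v = -1 gives 0, so (v + 1) is a factor.
Divide: v³ - 5v² - 14v - 8 = (v + 1)(v² - 6v - 8).
Apply the quadratic formula to v² - 6v - 8 = 0: v = (6 ± √68)/2, i.e. v ≈ 7.1231 or v ≈ -1.1231.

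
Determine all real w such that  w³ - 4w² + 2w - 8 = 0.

w = 4

Possible rational roots are divisors of -8. Testing w = 4 gives 0, so (w - 4) is a factor.
Divide: w³ - 4w² + 2w - 8 = (w - 4)(w² + 2).
The quadratic w² + 2 has discriminant -8 < 0, so no further real roots.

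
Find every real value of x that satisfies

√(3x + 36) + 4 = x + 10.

x = 0

Isolate the radical: √(3x + 36) = x + 6.
Square both sides: 3x + 36 = (x + 6)².
Expand and rearrange: x² + 9x = 0.
Solving gives x = 0 or x = -9.
Check each candidate in the original equation:
  x = 0: √(36) = 6, while x + 6 = 6 — valid.
  x = -9: √(9) = 3, while x + 6 = -3 — extraneous.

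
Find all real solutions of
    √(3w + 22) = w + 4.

Square both sides: 3w + 22 = (w + 4)².
Expand and rearrange: w² + 5w - 6 = 0.
Solving gives w = 1 or w = -6.
Check each candidate in the original equation:
  w = 1: √(25) = 5, while w + 4 = 5 — valid.
  w = -6: √(4) = 2, while w + 4 = -2 — extraneous.

w = 1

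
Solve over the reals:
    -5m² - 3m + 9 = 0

Discriminant: (-3)² − 4·(-5)·9 = 189.
Quadratic formula: m = (3 ± √189) / (-10).
So m = -3·√(21)/10 - 3/10 ≈ -1.6748 or m = -3/10 + 3·√(21)/10 ≈ 1.0748.

m = -1.6748 or m = 1.0748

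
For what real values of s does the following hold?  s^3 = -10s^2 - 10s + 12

Rearrange: s^3 + 10s^2 + 10s - 12 = 0.
Possible rational roots are divisors of -12. Testing s = -2 gives 0, so (s + 2) is a factor.
Divide: s^3 + 10s^2 + 10s - 12 = (s + 2)(s^2 + 8s - 6).
Apply the quadratic formula to s^2 + 8s - 6 = 0: s = (-8 +/- sqrt(88))/2, i.e. s ~= 0.6904 or s ~= -8.6904.

s = -8.6904 or s = -2 or s = 0.6904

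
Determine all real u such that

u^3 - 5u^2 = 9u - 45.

u = -3 or u = 3 or u = 5

Rearrange: u^3 - 5u^2 - 9u + 45 = 0.
Possible rational roots are divisors of 45. Testing u = 5 gives 0, so (u - 5) is a factor.
Divide: u^3 - 5u^2 - 9u + 45 = (u - 5)(u^2 - 9).
Factor the quadratic: u = 3 or u = -3.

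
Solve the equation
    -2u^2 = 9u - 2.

Rearrange to standard form: -2u^2 - 9u + 2 = 0.
Discriminant: (-9)^2 - 4*(-2)*2 = 97.
Quadratic formula: u = (9 +/- sqrt(97)) / (-4).
So u = -sqrt(97)/4 - 9/4 ~= -4.7122 or u = -9/4 + sqrt(97)/4 ~= 0.2122.

u = -4.7122 or u = 0.2122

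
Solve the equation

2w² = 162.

w = -9 or w = 9

Bring every term to one side: 2w² - 162 = 0.
Factor: 2(w + 9)(w - 9) = 0.
So w = -9 or w = 9.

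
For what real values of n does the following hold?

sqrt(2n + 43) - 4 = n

n = 3

Isolate the radical: sqrt(2n + 43) = n + 4.
Square both sides: 2n + 43 = (n + 4)^2.
Expand and rearrange: n^2 + 6n - 27 = 0.
Solving gives n = 3 or n = -9.
Check each candidate in the original equation:
  n = 3: sqrt(49) = 7, while n + 4 = 7 — valid.
  n = -9: sqrt(25) = 5, while n + 4 = -5 — extraneous.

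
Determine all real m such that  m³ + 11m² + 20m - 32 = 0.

m = -8 or m = -4 or m = 1

Possible rational roots are divisors of -32. Testing m = -4 gives 0, so (m + 4) is a factor.
Divide: m³ + 11m² + 20m - 32 = (m + 4)(m² + 7m - 8).
Factor the quadratic: m = 1 or m = -8.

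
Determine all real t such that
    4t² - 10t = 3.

t = -0.2707 or t = 2.7707

Rearrange to standard form: 4t² - 10t - 3 = 0.
Discriminant: (-10)² − 4·4·(-3) = 148.
Quadratic formula: t = (10 ± √148) / 8.
So t = 5/4 + √(37)/4 ≈ 2.7707 or t = 5/4 - √(37)/4 ≈ -0.2707.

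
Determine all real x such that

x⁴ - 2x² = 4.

Let u = x². The equation becomes u² - 2u - 4 = 0.
By the quadratic formula, u = 1 + √(5) or u = 1 - √(5).
x² = 1 + √(5) gives x = ±√(1 + √(5)) ≈ ±1.7989.
x² = 1 - √(5) < 0 has no real solution.

x = -1.7989 or x = 1.7989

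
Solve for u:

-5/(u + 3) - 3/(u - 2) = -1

Multiply both sides by (u + 3)(u - 2):
-5(u - 2) - 3(u + 3) = -(u + 3)(u - 2).
Expand and collect terms: -u² + 7u + 5 = 0.
By the quadratic formula, u = (-7 ± √69) / -2, so u ≈ -0.6533 or u ≈ 7.6533.
Neither value makes a denominator zero (u ≠ -3, u ≠ 2), so both are valid.

u = -0.6533 or u = 7.6533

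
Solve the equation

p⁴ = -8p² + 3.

p = -0.5991 or p = 0.5991

Let u = p². The equation becomes u² + 8u - 3 = 0.
By the quadratic formula, u = -4 + √(19) or u = -√(19) - 4.
p² = -4 + √(19) gives p = ±√(-4 + √(19)) ≈ ±0.5991.
p² = -√(19) - 4 < 0 has no real solution.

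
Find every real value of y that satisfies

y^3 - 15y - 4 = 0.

y = -3.7321 or y = -0.2679 or y = 4

Possible rational roots are divisors of -4. Testing y = 4 gives 0, so (y - 4) is a factor.
Divide: y^3 - 15y - 4 = (y - 4)(y^2 + 4y + 1).
Apply the quadratic formula to y^2 + 4y + 1 = 0: y = (-4 +/- sqrt(12))/2, i.e. y ~= -0.2679 or y ~= -3.7321.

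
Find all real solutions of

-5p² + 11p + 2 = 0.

Discriminant: (11)² − 4·(-5)·2 = 161.
Quadratic formula: p = (-11 ± √161) / (-10).
So p = 11/10 - √(161)/10 ≈ -0.1689 or p = 11/10 + √(161)/10 ≈ 2.3689.

p = -0.1689 or p = 2.3689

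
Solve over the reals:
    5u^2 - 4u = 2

u = -0.3483 or u = 1.1483

Rearrange to standard form: 5u^2 - 4u - 2 = 0.
Discriminant: (-4)^2 - 4*5*(-2) = 56.
Quadratic formula: u = (4 +/- sqrt(56)) / 10.
So u = 2/5 + sqrt(14)/5 ~= 1.1483 or u = 2/5 - sqrt(14)/5 ~= -0.3483.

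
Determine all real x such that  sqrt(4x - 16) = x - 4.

x = 4 or x = 8

Square both sides: 4x - 16 = (x - 4)^2.
Expand and rearrange: x^2 - 12x + 32 = 0.
Solving gives x = 8 or x = 4.
Check each candidate in the original equation:
  x = 8: sqrt(16) = 4, while x - 4 = 4 — valid.
  x = 4: sqrt(0) = 0, while x - 4 = 0 — valid.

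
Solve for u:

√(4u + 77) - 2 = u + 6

Isolate the radical: √(4u + 77) = u + 8.
Square both sides: 4u + 77 = (u + 8)².
Expand and rearrange: u² + 12u - 13 = 0.
Solving gives u = 1 or u = -13.
Check each candidate in the original equation:
  u = 1: √(81) = 9, while u + 8 = 9 — valid.
  u = -13: √(25) = 5, while u + 8 = -5 — extraneous.

u = 1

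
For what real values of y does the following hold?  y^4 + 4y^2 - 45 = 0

y = -2.2361 or y = 2.2361

Let u = y^2. The equation becomes u^2 + 4u - 45 = 0.
Factor: (u + 9)(u - 5) = 0, so u = -9 or u = 5.
y^2 = -9 < 0 has no real solution.
y^2 = 5 gives y = +/-sqrt(5) ~= +/-2.2361.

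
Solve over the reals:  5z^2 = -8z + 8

Rearrange to standard form: 5z^2 + 8z - 8 = 0.
Discriminant: (8)^2 - 4*5*(-8) = 224.
Quadratic formula: z = (-8 +/- sqrt(224)) / 10.
So z = -4/5 + 2*sqrt(14)/5 ~= 0.6967 or z = -2*sqrt(14)/5 - 4/5 ~= -2.2967.

z = -2.2967 or z = 0.6967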